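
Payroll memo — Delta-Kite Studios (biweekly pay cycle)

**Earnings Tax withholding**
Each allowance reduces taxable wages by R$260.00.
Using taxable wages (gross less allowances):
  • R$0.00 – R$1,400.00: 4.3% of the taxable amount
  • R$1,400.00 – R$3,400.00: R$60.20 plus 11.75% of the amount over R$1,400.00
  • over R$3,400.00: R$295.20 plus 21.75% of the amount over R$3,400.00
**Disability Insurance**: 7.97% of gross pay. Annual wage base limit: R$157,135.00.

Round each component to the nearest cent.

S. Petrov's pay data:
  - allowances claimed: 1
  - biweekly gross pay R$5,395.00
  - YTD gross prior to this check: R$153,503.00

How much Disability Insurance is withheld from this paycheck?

Disability Insurance: cap R$157,135.00 − YTD R$153,503.00 = R$3,632.00 subject; 7.97% × R$3,632.00 = R$289.47

R$289.47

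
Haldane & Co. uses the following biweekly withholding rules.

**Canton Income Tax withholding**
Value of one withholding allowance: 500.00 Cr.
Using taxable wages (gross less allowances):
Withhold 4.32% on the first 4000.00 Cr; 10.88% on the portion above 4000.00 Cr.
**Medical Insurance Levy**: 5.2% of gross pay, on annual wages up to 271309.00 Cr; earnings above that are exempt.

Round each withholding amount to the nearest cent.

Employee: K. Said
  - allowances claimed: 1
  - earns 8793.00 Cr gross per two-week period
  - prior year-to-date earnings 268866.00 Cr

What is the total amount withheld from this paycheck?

Canton Income Tax: taxable = 8793.00 Cr − 1×500.00 Cr = 8293.00 Cr
  172.80 Cr + 10.88% × (8293.00 Cr − 4000.00 Cr) = 172.80 Cr + 10.88% × 4293.00 Cr = 639.88 Cr
Medical Insurance Levy: cap 271309.00 Cr − YTD 268866.00 Cr = 2443.00 Cr subject; 5.2% × 2443.00 Cr = 127.04 Cr
Total: 639.88 Cr + 127.04 Cr = 766.92 Cr

766.92 Cr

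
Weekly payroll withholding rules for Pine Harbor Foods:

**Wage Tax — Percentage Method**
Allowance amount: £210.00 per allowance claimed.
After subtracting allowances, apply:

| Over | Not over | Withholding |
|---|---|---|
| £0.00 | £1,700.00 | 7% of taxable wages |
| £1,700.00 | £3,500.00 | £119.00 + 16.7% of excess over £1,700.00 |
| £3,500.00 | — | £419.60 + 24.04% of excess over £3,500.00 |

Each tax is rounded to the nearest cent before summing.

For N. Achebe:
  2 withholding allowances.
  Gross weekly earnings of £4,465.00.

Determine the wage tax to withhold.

£550.62

Wage Tax: taxable = £4,465.00 − 2×£210.00 = £4,045.00
  £419.60 + 24.04% × (£4,045.00 − £3,500.00) = £419.60 + 24.04% × £545.00 = £550.62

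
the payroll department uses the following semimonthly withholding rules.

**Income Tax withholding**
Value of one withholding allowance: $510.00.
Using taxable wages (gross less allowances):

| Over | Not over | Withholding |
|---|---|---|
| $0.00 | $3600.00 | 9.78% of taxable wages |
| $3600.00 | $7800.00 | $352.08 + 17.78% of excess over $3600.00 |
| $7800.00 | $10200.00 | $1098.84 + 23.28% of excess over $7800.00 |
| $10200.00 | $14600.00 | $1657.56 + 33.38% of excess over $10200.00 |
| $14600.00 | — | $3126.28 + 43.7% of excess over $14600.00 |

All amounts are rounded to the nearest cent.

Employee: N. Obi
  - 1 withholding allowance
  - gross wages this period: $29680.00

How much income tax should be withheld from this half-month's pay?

Income Tax: taxable = $29680.00 − 1×$510.00 = $29170.00
  $3126.28 + 43.7% × ($29170.00 − $14600.00) = $3126.28 + 43.7% × $14570.00 = $9493.37

$9493.37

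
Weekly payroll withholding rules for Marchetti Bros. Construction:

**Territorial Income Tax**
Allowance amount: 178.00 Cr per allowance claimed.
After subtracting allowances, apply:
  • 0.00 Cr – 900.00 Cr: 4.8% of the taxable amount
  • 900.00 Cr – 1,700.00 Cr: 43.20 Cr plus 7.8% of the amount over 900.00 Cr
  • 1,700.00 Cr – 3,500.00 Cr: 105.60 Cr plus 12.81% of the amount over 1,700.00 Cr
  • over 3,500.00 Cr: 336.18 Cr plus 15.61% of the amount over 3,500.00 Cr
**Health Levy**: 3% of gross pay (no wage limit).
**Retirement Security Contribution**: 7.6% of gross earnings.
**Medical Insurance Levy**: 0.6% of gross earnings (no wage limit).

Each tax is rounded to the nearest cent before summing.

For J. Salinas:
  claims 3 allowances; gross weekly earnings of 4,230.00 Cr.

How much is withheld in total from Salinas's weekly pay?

Territorial Income Tax: taxable = 4,230.00 Cr − 3×178.00 Cr = 3,696.00 Cr
  336.18 Cr + 15.61% × (3,696.00 Cr − 3,500.00 Cr) = 336.18 Cr + 15.61% × 196.00 Cr = 366.78 Cr
Health Levy: 3% × 4,230.00 Cr = 126.90 Cr
Retirement Security Contribution: 7.6% × 4,230.00 Cr = 321.48 Cr
Medical Insurance Levy: 0.6% × 4,230.00 Cr = 25.38 Cr
Total: 366.78 Cr + 126.90 Cr + 321.48 Cr + 25.38 Cr = 840.54 Cr

840.54 Cr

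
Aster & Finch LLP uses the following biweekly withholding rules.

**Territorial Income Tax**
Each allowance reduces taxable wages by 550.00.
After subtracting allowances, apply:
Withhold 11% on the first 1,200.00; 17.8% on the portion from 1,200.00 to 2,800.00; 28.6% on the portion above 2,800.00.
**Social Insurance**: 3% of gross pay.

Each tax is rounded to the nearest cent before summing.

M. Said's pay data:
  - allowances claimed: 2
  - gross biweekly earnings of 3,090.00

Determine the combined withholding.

Territorial Income Tax: taxable = 3,090.00 − 2×550.00 = 1,990.00
  132.00 + 17.8% × (1,990.00 − 1,200.00) = 132.00 + 17.8% × 790.00 = 272.62
Social Insurance: 3% × 3,090.00 = 92.70
Total: 272.62 + 92.70 = 365.32

365.32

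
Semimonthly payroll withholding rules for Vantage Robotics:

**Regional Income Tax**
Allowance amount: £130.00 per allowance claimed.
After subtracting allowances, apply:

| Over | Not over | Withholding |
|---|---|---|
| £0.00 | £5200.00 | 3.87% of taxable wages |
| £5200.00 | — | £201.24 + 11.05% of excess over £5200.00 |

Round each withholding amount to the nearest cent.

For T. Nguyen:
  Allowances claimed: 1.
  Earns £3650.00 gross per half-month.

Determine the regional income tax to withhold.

Regional Income Tax: taxable = £3650.00 − 1×£130.00 = £3520.00
  3.87% × £3520.00 = £136.22

£136.22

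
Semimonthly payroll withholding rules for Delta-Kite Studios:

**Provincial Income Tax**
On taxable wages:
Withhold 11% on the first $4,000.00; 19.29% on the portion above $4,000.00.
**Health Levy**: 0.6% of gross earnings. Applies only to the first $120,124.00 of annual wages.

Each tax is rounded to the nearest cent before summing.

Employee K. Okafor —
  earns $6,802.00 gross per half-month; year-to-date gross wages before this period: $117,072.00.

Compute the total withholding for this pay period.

Provincial Income Tax: taxable = $6,802.00
  $440.00 + 19.29% × ($6,802.00 − $4,000.00) = $440.00 + 19.29% × $2,802.00 = $980.51
Health Levy: cap $120,124.00 − YTD $117,072.00 = $3,052.00 subject; 0.6% × $3,052.00 = $18.31
Total: $980.51 + $18.31 = $998.82

$998.82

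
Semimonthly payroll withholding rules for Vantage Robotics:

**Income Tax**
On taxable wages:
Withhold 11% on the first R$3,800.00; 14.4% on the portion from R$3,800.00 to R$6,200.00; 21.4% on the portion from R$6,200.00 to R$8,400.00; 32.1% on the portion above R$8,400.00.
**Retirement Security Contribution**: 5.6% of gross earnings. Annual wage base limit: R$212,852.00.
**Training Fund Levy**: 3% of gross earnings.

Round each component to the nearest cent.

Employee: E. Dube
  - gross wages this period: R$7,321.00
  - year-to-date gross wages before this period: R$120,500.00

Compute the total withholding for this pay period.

Income Tax: taxable = R$7,321.00
  R$763.60 + 21.4% × (R$7,321.00 − R$6,200.00) = R$763.60 + 21.4% × R$1,121.00 = R$1,003.49
Retirement Security Contribution: 5.6% × R$7,321.00 = R$409.98
Training Fund Levy: 3% × R$7,321.00 = R$219.63
Total: R$1,003.49 + R$409.98 + R$219.63 = R$1,633.10

R$1,633.10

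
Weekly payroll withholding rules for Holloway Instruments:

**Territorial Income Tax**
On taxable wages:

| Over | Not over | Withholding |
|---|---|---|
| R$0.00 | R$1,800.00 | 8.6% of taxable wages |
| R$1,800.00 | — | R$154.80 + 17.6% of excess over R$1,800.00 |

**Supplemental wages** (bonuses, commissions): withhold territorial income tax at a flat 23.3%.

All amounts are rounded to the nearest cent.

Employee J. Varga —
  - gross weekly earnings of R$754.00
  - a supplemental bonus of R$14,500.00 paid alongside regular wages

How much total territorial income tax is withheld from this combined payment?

R$3,443.34

Territorial Income Tax: taxable = R$754.00
  8.6% × R$754.00 = R$64.84
Supplemental (23.3% flat on bonus): 23.3% × R$14,500.00 = R$3,378.50
Total territorial income tax: R$64.84 + R$3,378.50 = R$3,443.34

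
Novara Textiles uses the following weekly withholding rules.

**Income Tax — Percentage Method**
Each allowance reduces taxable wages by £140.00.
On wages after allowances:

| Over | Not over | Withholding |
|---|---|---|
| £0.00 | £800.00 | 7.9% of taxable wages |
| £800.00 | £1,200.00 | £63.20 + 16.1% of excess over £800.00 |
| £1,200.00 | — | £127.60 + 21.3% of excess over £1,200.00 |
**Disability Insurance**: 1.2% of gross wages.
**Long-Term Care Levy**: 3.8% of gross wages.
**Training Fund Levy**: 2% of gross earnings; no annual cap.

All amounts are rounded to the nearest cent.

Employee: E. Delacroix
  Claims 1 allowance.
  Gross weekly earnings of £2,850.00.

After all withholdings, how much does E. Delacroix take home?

Income Tax: taxable = £2,850.00 − 1×£140.00 = £2,710.00
  £127.60 + 21.3% × (£2,710.00 − £1,200.00) = £127.60 + 21.3% × £1,510.00 = £449.23
Disability Insurance: 1.2% × £2,850.00 = £34.20
Long-Term Care Levy: 3.8% × £2,850.00 = £108.30
Training Fund Levy: 2% × £2,850.00 = £57.00
Total withheld: £449.23 + £34.20 + £108.30 + £57.00 = £648.73
Net pay: £2,850.00 − £648.73 = £2,201.27

£2,201.27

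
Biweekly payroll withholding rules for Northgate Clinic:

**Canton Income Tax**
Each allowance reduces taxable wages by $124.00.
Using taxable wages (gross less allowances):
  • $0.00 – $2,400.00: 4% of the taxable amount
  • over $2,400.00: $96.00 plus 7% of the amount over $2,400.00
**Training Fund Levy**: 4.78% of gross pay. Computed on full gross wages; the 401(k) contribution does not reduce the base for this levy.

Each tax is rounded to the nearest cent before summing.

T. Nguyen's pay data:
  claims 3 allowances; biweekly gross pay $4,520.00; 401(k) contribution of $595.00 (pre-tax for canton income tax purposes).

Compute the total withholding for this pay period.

$392.77

Canton Income Tax: taxable = $4,520.00 − $595.00 − 3×$124.00 = $3,553.00
  $96.00 + 7% × ($3,553.00 − $2,400.00) = $96.00 + 7% × $1,153.00 = $176.71
Training Fund Levy: 4.78% × $4,520.00 = $216.06
Total: $176.71 + $216.06 = $392.77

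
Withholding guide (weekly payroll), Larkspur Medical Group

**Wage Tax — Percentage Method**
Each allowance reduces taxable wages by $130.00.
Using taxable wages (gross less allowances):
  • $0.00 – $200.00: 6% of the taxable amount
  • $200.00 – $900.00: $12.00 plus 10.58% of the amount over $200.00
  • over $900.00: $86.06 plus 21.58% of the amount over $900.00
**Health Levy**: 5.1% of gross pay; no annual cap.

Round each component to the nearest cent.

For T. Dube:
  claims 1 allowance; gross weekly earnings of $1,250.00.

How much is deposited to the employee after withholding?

Wage Tax: taxable = $1,250.00 − 1×$130.00 = $1,120.00
  $86.06 + 21.58% × ($1,120.00 − $900.00) = $86.06 + 21.58% × $220.00 = $133.54
Health Levy: 5.1% × $1,250.00 = $63.75
Total withheld: $133.54 + $63.75 = $197.29
Net pay: $1,250.00 − $197.29 = $1,052.71

$1,052.71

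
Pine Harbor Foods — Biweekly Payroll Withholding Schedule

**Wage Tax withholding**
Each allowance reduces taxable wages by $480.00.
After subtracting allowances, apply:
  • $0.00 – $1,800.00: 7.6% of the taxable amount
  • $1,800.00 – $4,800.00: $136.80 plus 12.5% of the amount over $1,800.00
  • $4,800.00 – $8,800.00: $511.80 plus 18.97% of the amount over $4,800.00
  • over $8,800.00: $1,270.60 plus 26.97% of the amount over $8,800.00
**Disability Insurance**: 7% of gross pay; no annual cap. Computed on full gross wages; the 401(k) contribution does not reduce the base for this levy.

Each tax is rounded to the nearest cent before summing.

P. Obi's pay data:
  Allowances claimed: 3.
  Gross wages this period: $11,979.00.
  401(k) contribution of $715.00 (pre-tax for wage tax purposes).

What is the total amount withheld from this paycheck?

$2,385.30

Wage Tax: taxable = $11,979.00 − $715.00 − 3×$480.00 = $9,824.00
  $1,270.60 + 26.97% × ($9,824.00 − $8,800.00) = $1,270.60 + 26.97% × $1,024.00 = $1,546.77
Disability Insurance: 7% × $11,979.00 = $838.53
Total: $1,546.77 + $838.53 = $2,385.30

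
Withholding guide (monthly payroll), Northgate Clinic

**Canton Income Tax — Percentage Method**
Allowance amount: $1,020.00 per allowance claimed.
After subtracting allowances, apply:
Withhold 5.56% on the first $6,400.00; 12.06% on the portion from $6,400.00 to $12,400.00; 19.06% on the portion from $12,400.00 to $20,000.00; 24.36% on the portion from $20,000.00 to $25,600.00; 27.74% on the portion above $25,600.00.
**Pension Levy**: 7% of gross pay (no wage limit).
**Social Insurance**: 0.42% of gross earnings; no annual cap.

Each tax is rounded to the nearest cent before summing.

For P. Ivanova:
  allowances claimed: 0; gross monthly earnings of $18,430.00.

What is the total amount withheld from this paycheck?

Canton Income Tax: taxable = $18,430.00
  $1,079.44 + 19.06% × ($18,430.00 − $12,400.00) = $1,079.44 + 19.06% × $6,030.00 = $2,228.76
Pension Levy: 7% × $18,430.00 = $1,290.10
Social Insurance: 0.42% × $18,430.00 = $77.41
Total: $2,228.76 + $1,290.10 + $77.41 = $3,596.27

$3,596.27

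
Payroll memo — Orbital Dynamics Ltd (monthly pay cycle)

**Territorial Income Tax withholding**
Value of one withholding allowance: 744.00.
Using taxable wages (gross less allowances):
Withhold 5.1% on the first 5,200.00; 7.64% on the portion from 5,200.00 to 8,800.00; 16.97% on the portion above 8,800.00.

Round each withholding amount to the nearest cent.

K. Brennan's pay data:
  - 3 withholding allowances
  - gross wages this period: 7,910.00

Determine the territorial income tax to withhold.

301.72

Territorial Income Tax: taxable = 7,910.00 − 3×744.00 = 5,678.00
  265.20 + 7.64% × (5,678.00 − 5,200.00) = 265.20 + 7.64% × 478.00 = 301.72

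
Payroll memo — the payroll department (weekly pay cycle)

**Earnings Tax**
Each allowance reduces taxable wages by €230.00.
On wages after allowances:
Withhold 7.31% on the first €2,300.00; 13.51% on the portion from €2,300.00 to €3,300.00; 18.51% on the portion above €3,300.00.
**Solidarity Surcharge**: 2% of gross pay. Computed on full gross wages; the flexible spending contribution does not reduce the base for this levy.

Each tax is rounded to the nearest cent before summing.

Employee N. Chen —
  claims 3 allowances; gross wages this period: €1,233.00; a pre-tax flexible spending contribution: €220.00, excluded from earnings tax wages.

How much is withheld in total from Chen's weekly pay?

Earnings Tax: taxable = €1,233.00 − €220.00 − 3×€230.00 = €323.00
  7.31% × €323.00 = €23.61
Solidarity Surcharge: 2% × €1,233.00 = €24.66
Total: €23.61 + €24.66 = €48.27

€48.27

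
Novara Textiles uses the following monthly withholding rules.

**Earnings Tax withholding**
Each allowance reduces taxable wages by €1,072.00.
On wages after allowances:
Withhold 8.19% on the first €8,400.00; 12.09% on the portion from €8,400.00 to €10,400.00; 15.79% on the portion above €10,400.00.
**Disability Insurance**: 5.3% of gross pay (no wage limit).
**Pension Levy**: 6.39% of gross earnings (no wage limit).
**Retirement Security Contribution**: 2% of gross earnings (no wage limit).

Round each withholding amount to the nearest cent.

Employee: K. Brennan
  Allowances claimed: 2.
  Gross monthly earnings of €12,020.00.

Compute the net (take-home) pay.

Earnings Tax: taxable = €12,020.00 − 2×€1,072.00 = €9,876.00
  €687.96 + 12.09% × (€9,876.00 − €8,400.00) = €687.96 + 12.09% × €1,476.00 = €866.41
Disability Insurance: 5.3% × €12,020.00 = €637.06
Pension Levy: 6.39% × €12,020.00 = €768.08
Retirement Security Contribution: 2% × €12,020.00 = €240.40
Total withheld: €866.41 + €637.06 + €768.08 + €240.40 = €2,511.95
Net pay: €12,020.00 − €2,511.95 = €9,508.05

€9,508.05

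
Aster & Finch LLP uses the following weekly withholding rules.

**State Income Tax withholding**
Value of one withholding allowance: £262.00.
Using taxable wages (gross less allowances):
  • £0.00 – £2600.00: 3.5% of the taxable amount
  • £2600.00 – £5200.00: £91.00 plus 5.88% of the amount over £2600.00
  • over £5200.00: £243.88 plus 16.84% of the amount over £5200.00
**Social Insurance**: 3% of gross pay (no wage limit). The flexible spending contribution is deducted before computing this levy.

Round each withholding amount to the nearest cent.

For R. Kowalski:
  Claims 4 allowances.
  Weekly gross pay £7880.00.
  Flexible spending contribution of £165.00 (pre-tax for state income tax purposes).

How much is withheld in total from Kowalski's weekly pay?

State Income Tax: taxable = £7880.00 − £165.00 − 4×£262.00 = £6667.00
  £243.88 + 16.84% × (£6667.00 − £5200.00) = £243.88 + 16.84% × £1467.00 = £490.92
Social Insurance: 3% × £7715.00 = £231.45
Total: £490.92 + £231.45 = £722.37

£722.37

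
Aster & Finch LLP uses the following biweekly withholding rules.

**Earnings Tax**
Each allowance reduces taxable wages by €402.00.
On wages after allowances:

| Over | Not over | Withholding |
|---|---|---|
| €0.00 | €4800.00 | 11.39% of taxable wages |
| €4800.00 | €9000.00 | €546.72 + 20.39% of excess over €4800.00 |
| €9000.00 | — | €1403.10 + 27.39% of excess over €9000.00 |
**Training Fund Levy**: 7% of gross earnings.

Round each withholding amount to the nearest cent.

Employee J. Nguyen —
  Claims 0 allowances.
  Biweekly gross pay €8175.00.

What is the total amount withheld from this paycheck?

Earnings Tax: taxable = €8175.00
  €546.72 + 20.39% × (€8175.00 − €4800.00) = €546.72 + 20.39% × €3375.00 = €1234.88
Training Fund Levy: 7% × €8175.00 = €572.25
Total: €1234.88 + €572.25 = €1807.13

€1807.13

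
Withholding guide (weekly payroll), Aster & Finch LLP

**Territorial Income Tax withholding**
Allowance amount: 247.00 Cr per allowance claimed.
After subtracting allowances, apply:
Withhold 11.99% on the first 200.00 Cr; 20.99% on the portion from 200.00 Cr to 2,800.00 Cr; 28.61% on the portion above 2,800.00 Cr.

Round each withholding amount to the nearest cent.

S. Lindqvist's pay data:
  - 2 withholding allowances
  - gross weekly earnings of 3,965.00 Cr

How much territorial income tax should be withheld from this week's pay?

Territorial Income Tax: taxable = 3,965.00 Cr − 2×247.00 Cr = 3,471.00 Cr
  569.72 Cr + 28.61% × (3,471.00 Cr − 2,800.00 Cr) = 569.72 Cr + 28.61% × 671.00 Cr = 761.69 Cr

761.69 Cr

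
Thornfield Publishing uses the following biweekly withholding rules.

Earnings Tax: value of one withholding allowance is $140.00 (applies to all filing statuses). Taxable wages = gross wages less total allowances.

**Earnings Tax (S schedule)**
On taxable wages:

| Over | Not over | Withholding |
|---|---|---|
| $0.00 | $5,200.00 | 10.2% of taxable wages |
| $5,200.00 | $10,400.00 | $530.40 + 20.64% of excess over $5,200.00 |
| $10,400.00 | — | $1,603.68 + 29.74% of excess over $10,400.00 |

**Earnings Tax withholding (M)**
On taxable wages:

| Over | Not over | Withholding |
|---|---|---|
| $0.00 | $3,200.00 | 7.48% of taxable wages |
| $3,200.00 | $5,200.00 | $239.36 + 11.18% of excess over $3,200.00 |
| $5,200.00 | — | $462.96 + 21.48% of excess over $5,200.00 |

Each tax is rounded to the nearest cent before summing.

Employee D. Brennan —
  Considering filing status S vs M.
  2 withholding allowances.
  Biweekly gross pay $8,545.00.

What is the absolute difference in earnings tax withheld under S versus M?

Earnings Tax (S): taxable = $8,545.00 − 2×$140.00 = $8,265.00
  $530.40 + 20.64% × ($8,265.00 − $5,200.00) = $530.40 + 20.64% × $3,065.00 = $1,163.02
Earnings Tax (M): taxable = $8,545.00 − 2×$140.00 = $8,265.00
  $462.96 + 21.48% × ($8,265.00 − $5,200.00) = $462.96 + 21.48% × $3,065.00 = $1,121.32
Difference: |$1,163.02 − $1,121.32| = $41.70 (higher under S)

$41.70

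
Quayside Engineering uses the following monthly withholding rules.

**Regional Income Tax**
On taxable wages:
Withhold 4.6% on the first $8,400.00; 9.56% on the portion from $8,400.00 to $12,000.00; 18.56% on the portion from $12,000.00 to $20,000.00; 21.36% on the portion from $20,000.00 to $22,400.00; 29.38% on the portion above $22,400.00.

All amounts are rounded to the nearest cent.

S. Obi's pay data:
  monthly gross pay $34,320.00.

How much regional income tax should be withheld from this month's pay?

Regional Income Tax: taxable = $34,320.00
  $2,728.00 + 29.38% × ($34,320.00 − $22,400.00) = $2,728.00 + 29.38% × $11,920.00 = $6,230.10

$6,230.10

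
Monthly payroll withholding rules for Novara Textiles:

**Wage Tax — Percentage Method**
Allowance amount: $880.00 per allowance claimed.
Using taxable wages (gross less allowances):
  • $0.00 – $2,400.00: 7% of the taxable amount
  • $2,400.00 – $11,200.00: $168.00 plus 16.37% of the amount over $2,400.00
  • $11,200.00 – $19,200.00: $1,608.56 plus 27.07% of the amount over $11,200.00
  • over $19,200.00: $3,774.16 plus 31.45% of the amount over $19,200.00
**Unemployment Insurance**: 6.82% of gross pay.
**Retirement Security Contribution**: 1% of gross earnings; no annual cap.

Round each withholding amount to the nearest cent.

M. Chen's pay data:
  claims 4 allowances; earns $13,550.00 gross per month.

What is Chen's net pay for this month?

$11,073.36

Wage Tax: taxable = $13,550.00 − 4×$880.00 = $10,030.00
  $168.00 + 16.37% × ($10,030.00 − $2,400.00) = $168.00 + 16.37% × $7,630.00 = $1,417.03
Unemployment Insurance: 6.82% × $13,550.00 = $924.11
Retirement Security Contribution: 1% × $13,550.00 = $135.50
Total withheld: $1,417.03 + $924.11 + $135.50 = $2,476.64
Net pay: $13,550.00 − $2,476.64 = $11,073.36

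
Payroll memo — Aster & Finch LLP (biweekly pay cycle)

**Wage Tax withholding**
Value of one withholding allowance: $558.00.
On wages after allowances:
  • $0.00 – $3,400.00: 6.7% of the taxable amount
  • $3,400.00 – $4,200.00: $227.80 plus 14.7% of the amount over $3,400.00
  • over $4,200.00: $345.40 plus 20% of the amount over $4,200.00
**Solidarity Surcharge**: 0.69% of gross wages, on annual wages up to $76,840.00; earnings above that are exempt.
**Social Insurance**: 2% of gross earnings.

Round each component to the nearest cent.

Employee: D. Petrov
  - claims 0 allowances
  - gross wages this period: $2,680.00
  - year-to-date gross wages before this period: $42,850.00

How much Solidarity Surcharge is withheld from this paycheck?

Solidarity Surcharge: 0.69% × $2,680.00 = $18.49

$18.49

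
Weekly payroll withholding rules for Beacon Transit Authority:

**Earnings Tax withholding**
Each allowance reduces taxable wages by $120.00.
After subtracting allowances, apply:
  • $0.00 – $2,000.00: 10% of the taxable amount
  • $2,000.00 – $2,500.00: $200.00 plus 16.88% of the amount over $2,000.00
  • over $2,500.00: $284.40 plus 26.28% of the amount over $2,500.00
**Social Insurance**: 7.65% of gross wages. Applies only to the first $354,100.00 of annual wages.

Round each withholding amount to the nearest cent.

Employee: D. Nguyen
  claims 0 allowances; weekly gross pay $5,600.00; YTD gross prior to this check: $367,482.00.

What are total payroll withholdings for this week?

$1,099.08

Earnings Tax: taxable = $5,600.00
  $284.40 + 26.28% × ($5,600.00 − $2,500.00) = $284.40 + 26.28% × $3,100.00 = $1,099.08
Social Insurance: YTD $367,482.00 ≥ cap $354,100.00 → $0.00
Total: $1,099.08 + $0.00 = $1,099.08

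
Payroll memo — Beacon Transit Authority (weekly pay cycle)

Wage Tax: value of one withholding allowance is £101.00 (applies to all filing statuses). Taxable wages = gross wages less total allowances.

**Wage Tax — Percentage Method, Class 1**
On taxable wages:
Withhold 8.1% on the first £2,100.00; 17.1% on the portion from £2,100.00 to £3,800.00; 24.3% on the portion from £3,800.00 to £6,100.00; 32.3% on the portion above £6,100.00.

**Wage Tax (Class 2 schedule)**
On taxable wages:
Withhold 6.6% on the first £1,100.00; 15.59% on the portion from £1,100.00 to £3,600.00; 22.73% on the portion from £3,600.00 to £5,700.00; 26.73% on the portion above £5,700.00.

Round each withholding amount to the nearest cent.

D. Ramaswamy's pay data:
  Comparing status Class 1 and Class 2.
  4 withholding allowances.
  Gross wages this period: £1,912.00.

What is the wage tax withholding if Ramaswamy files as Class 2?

Wage Tax (Class 2): taxable = £1,912.00 − 4×£101.00 = £1,508.00
  £72.60 + 15.59% × (£1,508.00 − £1,100.00) = £72.60 + 15.59% × £408.00 = £136.21

£136.21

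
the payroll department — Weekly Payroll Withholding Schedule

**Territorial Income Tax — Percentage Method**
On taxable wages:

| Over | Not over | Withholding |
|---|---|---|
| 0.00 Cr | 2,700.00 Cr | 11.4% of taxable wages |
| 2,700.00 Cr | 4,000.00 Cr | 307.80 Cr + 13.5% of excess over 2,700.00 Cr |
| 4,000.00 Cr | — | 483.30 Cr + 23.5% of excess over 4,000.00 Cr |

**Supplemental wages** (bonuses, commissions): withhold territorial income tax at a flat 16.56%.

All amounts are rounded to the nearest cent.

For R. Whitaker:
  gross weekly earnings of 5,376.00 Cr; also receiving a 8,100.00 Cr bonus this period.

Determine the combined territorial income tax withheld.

2,148.02 Cr

Territorial Income Tax: taxable = 5,376.00 Cr
  483.30 Cr + 23.5% × (5,376.00 Cr − 4,000.00 Cr) = 483.30 Cr + 23.5% × 1,376.00 Cr = 806.66 Cr
Supplemental (16.56% flat on bonus): 16.56% × 8,100.00 Cr = 1,341.36 Cr
Total territorial income tax: 806.66 Cr + 1,341.36 Cr = 2,148.02 Cr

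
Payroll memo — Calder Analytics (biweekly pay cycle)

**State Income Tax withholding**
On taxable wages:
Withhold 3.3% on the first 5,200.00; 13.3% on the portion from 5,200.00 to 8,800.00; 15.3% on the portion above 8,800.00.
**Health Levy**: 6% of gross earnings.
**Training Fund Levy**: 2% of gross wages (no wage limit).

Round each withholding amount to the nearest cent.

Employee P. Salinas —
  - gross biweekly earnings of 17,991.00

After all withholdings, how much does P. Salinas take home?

14,495.10

State Income Tax: taxable = 17,991.00
  650.40 + 15.3% × (17,991.00 − 8,800.00) = 650.40 + 15.3% × 9,191.00 = 2,056.62
Health Levy: 6% × 17,991.00 = 1,079.46
Training Fund Levy: 2% × 17,991.00 = 359.82
Total withheld: 2,056.62 + 1,079.46 + 359.82 = 3,495.90
Net pay: 17,991.00 − 3,495.90 = 14,495.10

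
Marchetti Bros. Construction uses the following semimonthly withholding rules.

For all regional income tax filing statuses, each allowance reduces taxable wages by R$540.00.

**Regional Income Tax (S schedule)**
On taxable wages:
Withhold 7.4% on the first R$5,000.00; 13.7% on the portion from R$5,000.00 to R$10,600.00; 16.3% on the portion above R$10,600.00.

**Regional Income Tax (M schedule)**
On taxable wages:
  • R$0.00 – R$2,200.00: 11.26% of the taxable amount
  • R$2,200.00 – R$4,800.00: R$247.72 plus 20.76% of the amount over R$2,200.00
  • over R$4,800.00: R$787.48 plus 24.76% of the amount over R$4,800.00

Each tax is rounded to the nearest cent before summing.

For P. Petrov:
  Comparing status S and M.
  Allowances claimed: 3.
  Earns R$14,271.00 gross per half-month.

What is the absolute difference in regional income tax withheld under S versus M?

R$1,259.88

Regional Income Tax (S): taxable = R$14,271.00 − 3×R$540.00 = R$12,651.00
  R$1,137.20 + 16.3% × (R$12,651.00 − R$10,600.00) = R$1,137.20 + 16.3% × R$2,051.00 = R$1,471.51
Regional Income Tax (M): taxable = R$14,271.00 − 3×R$540.00 = R$12,651.00
  R$787.48 + 24.76% × (R$12,651.00 − R$4,800.00) = R$787.48 + 24.76% × R$7,851.00 = R$2,731.39
Difference: |R$1,471.51 − R$2,731.39| = R$1,259.88 (higher under M)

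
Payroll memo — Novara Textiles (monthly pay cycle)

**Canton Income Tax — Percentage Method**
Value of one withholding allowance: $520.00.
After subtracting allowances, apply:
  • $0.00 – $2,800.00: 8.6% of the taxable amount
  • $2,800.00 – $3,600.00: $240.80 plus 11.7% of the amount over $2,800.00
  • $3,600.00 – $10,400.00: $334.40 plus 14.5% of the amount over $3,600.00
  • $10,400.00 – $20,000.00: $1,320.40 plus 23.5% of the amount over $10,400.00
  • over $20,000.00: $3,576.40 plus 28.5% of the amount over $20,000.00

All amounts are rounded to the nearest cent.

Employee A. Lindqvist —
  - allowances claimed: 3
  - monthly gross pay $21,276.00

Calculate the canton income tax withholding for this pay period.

$3,509.66

Canton Income Tax: taxable = $21,276.00 − 3×$520.00 = $19,716.00
  $1,320.40 + 23.5% × ($19,716.00 − $10,400.00) = $1,320.40 + 23.5% × $9,316.00 = $3,509.66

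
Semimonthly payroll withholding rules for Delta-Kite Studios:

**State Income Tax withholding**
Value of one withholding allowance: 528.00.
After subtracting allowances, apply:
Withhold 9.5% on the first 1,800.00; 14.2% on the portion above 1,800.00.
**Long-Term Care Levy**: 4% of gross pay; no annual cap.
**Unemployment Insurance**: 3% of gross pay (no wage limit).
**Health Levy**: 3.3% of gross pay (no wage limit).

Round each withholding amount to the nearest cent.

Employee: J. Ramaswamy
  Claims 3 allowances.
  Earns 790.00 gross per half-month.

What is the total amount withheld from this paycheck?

State Income Tax: taxable = 790.00 − 3×528.00 = -794.00
  Taxable ≤ 0 → 0.00
Long-Term Care Levy: 4% × 790.00 = 31.60
Unemployment Insurance: 3% × 790.00 = 23.70
Health Levy: 3.3% × 790.00 = 26.07
Total: 0.00 + 31.60 + 23.70 + 26.07 = 81.37

81.37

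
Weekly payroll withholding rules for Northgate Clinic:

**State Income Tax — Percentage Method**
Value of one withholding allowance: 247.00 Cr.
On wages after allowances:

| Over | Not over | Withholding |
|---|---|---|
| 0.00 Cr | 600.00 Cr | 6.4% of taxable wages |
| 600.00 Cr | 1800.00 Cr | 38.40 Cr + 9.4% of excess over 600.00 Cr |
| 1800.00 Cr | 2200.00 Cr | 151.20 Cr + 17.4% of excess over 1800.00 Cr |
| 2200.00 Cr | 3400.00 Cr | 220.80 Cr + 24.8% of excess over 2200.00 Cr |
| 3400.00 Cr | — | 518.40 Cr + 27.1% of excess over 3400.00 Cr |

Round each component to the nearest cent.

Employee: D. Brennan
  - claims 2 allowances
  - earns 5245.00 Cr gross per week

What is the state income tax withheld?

884.52 Cr

State Income Tax: taxable = 5245.00 Cr − 2×247.00 Cr = 4751.00 Cr
  518.40 Cr + 27.1% × (4751.00 Cr − 3400.00 Cr) = 518.40 Cr + 27.1% × 1351.00 Cr = 884.52 Cr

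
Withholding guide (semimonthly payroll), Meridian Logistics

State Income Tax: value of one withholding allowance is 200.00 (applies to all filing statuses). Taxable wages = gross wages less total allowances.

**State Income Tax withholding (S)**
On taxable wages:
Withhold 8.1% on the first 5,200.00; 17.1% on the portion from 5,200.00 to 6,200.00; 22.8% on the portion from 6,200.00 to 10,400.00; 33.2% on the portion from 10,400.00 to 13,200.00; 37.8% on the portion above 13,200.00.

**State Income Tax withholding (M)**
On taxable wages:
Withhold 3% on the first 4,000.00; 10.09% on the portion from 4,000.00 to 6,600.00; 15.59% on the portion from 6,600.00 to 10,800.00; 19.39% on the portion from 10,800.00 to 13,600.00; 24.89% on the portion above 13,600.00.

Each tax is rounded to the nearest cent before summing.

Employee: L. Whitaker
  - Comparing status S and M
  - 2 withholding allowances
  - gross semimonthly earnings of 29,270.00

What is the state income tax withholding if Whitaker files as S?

8,402.66

State Income Tax (S): taxable = 29,270.00 − 2×200.00 = 28,870.00
  2,479.40 + 37.8% × (28,870.00 − 13,200.00) = 2,479.40 + 37.8% × 15,670.00 = 8,402.66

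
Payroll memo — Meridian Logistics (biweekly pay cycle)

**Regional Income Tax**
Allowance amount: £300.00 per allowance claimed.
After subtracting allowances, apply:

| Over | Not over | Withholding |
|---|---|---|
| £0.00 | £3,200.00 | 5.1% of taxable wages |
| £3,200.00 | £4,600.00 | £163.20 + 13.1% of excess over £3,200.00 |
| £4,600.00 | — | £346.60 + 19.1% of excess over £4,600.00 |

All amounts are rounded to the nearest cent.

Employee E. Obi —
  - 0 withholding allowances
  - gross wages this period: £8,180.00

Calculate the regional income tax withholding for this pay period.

Regional Income Tax: taxable = £8,180.00
  £346.60 + 19.1% × (£8,180.00 − £4,600.00) = £346.60 + 19.1% × £3,580.00 = £1,030.38

£1,030.38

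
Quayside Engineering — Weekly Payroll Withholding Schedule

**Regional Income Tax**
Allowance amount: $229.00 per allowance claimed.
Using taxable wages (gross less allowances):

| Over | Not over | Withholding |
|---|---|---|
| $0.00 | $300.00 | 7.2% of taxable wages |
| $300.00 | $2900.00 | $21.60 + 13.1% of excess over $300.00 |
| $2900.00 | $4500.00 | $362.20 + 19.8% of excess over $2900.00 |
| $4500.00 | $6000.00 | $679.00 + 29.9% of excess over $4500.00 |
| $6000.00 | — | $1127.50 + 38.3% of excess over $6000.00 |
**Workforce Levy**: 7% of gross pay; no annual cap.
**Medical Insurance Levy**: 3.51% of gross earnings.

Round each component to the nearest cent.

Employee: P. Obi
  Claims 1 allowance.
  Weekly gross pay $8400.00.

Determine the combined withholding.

$2841.83

Regional Income Tax: taxable = $8400.00 − 1×$229.00 = $8171.00
  $1127.50 + 38.3% × ($8171.00 − $6000.00) = $1127.50 + 38.3% × $2171.00 = $1958.99
Workforce Levy: 7% × $8400.00 = $588.00
Medical Insurance Levy: 3.51% × $8400.00 = $294.84
Total: $1958.99 + $588.00 + $294.84 = $2841.83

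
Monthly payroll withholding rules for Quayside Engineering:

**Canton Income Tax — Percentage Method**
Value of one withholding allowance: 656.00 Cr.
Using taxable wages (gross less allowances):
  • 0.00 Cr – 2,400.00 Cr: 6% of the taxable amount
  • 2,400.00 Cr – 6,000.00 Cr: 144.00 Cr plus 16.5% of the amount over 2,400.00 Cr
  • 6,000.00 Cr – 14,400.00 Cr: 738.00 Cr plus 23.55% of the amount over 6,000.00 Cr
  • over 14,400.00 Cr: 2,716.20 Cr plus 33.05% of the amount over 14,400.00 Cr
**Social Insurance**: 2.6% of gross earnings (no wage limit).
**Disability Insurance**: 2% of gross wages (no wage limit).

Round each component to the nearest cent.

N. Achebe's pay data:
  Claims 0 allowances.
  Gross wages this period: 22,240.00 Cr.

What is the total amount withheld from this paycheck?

6,330.36 Cr

Canton Income Tax: taxable = 22,240.00 Cr
  2,716.20 Cr + 33.05% × (22,240.00 Cr − 14,400.00 Cr) = 2,716.20 Cr + 33.05% × 7,840.00 Cr = 5,307.32 Cr
Social Insurance: 2.6% × 22,240.00 Cr = 578.24 Cr
Disability Insurance: 2% × 22,240.00 Cr = 444.80 Cr
Total: 5,307.32 Cr + 578.24 Cr + 444.80 Cr = 6,330.36 Cr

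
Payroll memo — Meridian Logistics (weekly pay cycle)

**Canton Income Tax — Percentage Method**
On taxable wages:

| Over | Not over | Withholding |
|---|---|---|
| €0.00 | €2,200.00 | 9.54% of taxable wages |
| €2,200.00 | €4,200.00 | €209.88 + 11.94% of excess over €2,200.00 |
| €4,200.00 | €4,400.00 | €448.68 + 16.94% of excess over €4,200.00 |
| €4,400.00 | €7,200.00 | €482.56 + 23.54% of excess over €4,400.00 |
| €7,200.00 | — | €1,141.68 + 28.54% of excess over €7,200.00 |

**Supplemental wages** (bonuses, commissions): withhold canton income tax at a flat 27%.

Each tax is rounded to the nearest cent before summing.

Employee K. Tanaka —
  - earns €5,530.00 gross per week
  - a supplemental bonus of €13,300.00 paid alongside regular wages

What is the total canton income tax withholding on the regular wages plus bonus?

€4,339.56

Canton Income Tax: taxable = €5,530.00
  €482.56 + 23.54% × (€5,530.00 − €4,400.00) = €482.56 + 23.54% × €1,130.00 = €748.56
Supplemental (27% flat on bonus): 27% × €13,300.00 = €3,591.00
Total canton income tax: €748.56 + €3,591.00 = €4,339.56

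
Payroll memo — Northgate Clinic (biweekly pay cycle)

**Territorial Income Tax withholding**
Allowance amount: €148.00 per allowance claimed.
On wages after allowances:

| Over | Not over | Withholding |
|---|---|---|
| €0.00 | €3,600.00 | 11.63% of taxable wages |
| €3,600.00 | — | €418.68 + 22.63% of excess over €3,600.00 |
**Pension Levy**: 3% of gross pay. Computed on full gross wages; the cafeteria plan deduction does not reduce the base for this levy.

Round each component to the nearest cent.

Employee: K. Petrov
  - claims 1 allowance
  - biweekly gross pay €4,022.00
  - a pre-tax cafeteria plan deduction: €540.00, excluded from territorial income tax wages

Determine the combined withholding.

€508.40

Territorial Income Tax: taxable = €4,022.00 − €540.00 − 1×€148.00 = €3,334.00
  11.63% × €3,334.00 = €387.74
Pension Levy: 3% × €4,022.00 = €120.66
Total: €387.74 + €120.66 = €508.40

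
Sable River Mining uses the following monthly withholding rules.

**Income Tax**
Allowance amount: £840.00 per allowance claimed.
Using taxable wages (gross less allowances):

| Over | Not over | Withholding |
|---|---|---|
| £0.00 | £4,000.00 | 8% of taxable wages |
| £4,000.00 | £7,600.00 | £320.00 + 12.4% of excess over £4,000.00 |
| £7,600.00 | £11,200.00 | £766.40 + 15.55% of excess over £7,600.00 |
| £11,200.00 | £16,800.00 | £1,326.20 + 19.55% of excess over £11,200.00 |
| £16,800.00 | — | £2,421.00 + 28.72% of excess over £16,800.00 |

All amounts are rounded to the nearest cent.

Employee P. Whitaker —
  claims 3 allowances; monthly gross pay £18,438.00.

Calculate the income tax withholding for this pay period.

£2,248.57

Income Tax: taxable = £18,438.00 − 3×£840.00 = £15,918.00
  £1,326.20 + 19.55% × (£15,918.00 − £11,200.00) = £1,326.20 + 19.55% × £4,718.00 = £2,248.57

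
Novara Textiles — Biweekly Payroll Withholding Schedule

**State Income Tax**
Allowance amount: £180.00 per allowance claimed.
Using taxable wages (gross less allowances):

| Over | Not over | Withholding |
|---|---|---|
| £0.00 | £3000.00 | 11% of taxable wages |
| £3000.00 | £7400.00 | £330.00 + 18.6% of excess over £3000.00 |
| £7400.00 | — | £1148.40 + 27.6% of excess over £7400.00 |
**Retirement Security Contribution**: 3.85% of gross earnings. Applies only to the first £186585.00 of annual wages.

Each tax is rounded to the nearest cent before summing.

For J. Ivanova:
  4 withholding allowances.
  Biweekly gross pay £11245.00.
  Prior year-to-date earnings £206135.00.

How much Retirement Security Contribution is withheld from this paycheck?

Retirement Security Contribution: YTD £206135.00 ≥ cap £186585.00 → £0.00

£0.00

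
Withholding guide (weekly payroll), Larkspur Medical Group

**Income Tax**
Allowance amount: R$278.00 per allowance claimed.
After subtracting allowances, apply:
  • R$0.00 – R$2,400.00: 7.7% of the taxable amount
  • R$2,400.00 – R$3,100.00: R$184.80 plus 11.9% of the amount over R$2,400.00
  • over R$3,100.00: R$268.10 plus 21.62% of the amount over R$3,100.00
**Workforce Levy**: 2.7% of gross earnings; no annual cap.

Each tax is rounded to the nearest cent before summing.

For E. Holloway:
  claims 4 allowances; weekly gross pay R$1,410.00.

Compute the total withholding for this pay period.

R$61.02

Income Tax: taxable = R$1,410.00 − 4×R$278.00 = R$298.00
  7.7% × R$298.00 = R$22.95
Workforce Levy: 2.7% × R$1,410.00 = R$38.07
Total: R$22.95 + R$38.07 = R$61.02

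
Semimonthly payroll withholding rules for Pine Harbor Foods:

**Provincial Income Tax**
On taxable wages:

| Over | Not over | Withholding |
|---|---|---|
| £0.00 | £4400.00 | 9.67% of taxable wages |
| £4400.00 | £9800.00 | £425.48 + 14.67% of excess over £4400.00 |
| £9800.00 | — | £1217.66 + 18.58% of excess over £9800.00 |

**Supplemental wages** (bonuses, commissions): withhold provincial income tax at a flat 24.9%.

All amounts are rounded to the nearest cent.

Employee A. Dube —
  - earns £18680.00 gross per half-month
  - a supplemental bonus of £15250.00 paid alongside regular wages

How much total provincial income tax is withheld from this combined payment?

Provincial Income Tax: taxable = £18680.00
  £1217.66 + 18.58% × (£18680.00 − £9800.00) = £1217.66 + 18.58% × £8880.00 = £2867.56
Supplemental (24.9% flat on bonus): 24.9% × £15250.00 = £3797.25
Total provincial income tax: £2867.56 + £3797.25 = £6664.81

£6664.81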